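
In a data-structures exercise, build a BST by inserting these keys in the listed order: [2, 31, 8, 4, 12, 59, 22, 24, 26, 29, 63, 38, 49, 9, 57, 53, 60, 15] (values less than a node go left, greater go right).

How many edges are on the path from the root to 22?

4

Resulting structure (node: left, right):
  2: L=–, R=31
  31: L=8, R=59
  8: L=4, R=12
  4: L=–, R=–
  12: L=9, R=22
  59: L=38, R=63
  22: L=15, R=24
  24: L=–, R=26
  26: L=–, R=29
  29: L=–, R=–
  63: L=60, R=–
  38: L=–, R=49
  49: L=–, R=57
  9: L=–, R=–
  57: L=53, R=–
  53: L=–, R=–
  60: L=–, R=–
  15: L=–, R=–

Path to 22: 2 → 31 → 8 → 12 → 22, which is 4 edges.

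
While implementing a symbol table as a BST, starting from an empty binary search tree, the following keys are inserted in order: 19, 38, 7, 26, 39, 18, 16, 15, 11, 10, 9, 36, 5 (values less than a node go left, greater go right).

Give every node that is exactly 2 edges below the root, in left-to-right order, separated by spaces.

5 18 26 39

Insert 19: tree is empty, so 19 becomes the root.
Insert 38: 38 > 19 → go right. Place as right child of 19.
Insert 7: 7 < 19 → go left. Place as left child of 19.
Insert 26: 26 > 19 → go right; 26 < 38 → go left. Place as left child of 38.
Insert 39: 39 > 19 → go right; 39 > 38 → go right. Place as right child of 38.
Insert 18: 18 < 19 → go left; 18 > 7 → go right. Place as right child of 7.
Insert 16: 16 < 19 → go left; 16 > 7 → go right; 16 < 18 → go left. Place as left child of 18.
Insert 15: 15 < 19 → go left; 15 > 7 → go right; 15 < 18 → go left; 15 < 16 → go left. Place as left child of 16.
Insert 11: 11 < 19 → go left; 11 > 7 → go right; 11 < 18 → go left; 11 < 16 → go left; 11 < 15 → go left. Place as left child of 15.
Insert 10: 10 < 19 → go left; 10 > 7 → go right; 10 < 18 → go left; 10 < 16 → go left; 10 < 15 → go left; 10 < 11 → go left. Place as left child of 11.
Insert 9: 9 < 19 → go left; 9 > 7 → go right; 9 < 18 → go left; 9 < 16 → go left; 9 < 15 → go left; 9 < 11 → go left; 9 < 10 → go left. Place as left child of 10.
Insert 36: 36 > 19 → go right; 36 < 38 → go left; 36 > 26 → go right. Place as right child of 26.
Insert 5: 5 < 19 → go left; 5 < 7 → go left. Place as left child of 7.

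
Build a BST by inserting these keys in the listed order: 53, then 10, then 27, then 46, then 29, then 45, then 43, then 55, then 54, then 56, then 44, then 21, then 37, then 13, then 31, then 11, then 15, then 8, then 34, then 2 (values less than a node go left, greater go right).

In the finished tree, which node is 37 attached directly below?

Insert 53: tree is empty, so 53 becomes the root.
Insert 10: 10 < 53 → go left. Place as left child of 53.
Insert 27: 27 < 53 → go left; 27 > 10 → go right. Place as right child of 10.
Insert 46: 46 < 53 → go left; 46 > 10 → go right; 46 > 27 → go right. Place as right child of 27.
Insert 29: 29 < 53 → go left; 29 > 10 → go right; 29 > 27 → go right; 29 < 46 → go left. Place as left child of 46.
Insert 45: 45 < 53 → go left; 45 > 10 → go right; 45 > 27 → go right; 45 < 46 → go left; 45 > 29 → go right. Place as right child of 29.
Insert 43: 43 < 53 → go left; 43 > 10 → go right; 43 > 27 → go right; 43 < 46 → go left; 43 > 29 → go right; 43 < 45 → go left. Place as left child of 45.
Insert 55: 55 > 53 → go right. Place as right child of 53.
Insert 54: 54 > 53 → go right; 54 < 55 → go left. Place as left child of 55.
Insert 56: 56 > 53 → go right; 56 > 55 → go right. Place as right child of 55.
Insert 44: 44 < 53 → go left; 44 > 10 → go right; 44 > 27 → go right; 44 < 46 → go left; 44 > 29 → go right; 44 < 45 → go left; 44 > 43 → go right. Place as right child of 43.
Insert 21: 21 < 53 → go left; 21 > 10 → go right; 21 < 27 → go left. Place as left child of 27.
Insert 37: 37 < 53 → go left; 37 > 10 → go right; 37 > 27 → go right; 37 < 46 → go left; 37 > 29 → go right; 37 < 45 → go left; 37 < 43 → go left. Place as left child of 43.
Insert 13: 13 < 53 → go left; 13 > 10 → go right; 13 < 27 → go left; 13 < 21 → go left. Place as left child of 21.
Insert 31: 31 < 53 → go left; 31 > 10 → go right; 31 > 27 → go right; 31 < 46 → go left; 31 > 29 → go right; 31 < 45 → go left; 31 < 43 → go left; 31 < 37 → go left. Place as left child of 37.
Insert 11: 11 < 53 → go left; 11 > 10 → go right; 11 < 27 → go left; 11 < 21 → go left; 11 < 13 → go left. Place as left child of 13.
Insert 15: 15 < 53 → go left; 15 > 10 → go right; 15 < 27 → go left; 15 < 21 → go left; 15 > 13 → go right. Place as right child of 13.
Insert 8: 8 < 53 → go left; 8 < 10 → go left. Place as left child of 10.
Insert 34: 34 < 53 → go left; 34 > 10 → go right; 34 > 27 → go right; 34 < 46 → go left; 34 > 29 → go right; 34 < 45 → go left; 34 < 43 → go left; 34 < 37 → go left; 34 > 31 → go right. Place as right child of 31.
Insert 2: 2 < 53 → go left; 2 < 10 → go left; 2 < 8 → go left. Place as left child of 8.

43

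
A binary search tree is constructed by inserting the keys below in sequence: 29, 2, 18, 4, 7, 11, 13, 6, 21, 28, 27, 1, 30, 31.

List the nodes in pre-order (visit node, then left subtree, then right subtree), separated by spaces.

Resulting structure (node: left, right):
  29: L=2, R=30
  2: L=1, R=18
  18: L=4, R=21
  4: L=–, R=7
  7: L=6, R=11
  11: L=–, R=13
  13: L=–, R=–
  6: L=–, R=–
  21: L=–, R=28
  28: L=27, R=–
  27: L=–, R=–
  1: L=–, R=–
  30: L=–, R=31
  31: L=–, R=–

29 2 1 18 4 7 6 11 13 21 28 27 30 31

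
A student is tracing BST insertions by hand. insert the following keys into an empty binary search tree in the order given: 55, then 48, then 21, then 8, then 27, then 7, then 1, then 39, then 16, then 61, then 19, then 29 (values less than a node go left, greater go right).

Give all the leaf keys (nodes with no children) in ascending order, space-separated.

Insert 55: tree is empty, so 55 becomes the root.
Insert 48: 48 < 55 → go left. Place as left child of 55.
Insert 21: 21 < 55 → go left; 21 < 48 → go left. Place as left child of 48.
Insert 8: 8 < 55 → go left; 8 < 48 → go left; 8 < 21 → go left. Place as left child of 21.
Insert 27: 27 < 55 → go left; 27 < 48 → go left; 27 > 21 → go right. Place as right child of 21.
Insert 7: 7 < 55 → go left; 7 < 48 → go left; 7 < 21 → go left; 7 < 8 → go left. Place as left child of 8.
Insert 1: 1 < 55 → go left; 1 < 48 → go left; 1 < 21 → go left; 1 < 8 → go left; 1 < 7 → go left. Place as left child of 7.
Insert 39: 39 < 55 → go left; 39 < 48 → go left; 39 > 21 → go right; 39 > 27 → go right. Place as right child of 27.
Insert 16: 16 < 55 → go left; 16 < 48 → go left; 16 < 21 → go left; 16 > 8 → go right. Place as right child of 8.
Insert 61: 61 > 55 → go right. Place as right child of 55.
Insert 19: 19 < 55 → go left; 19 < 48 → go left; 19 < 21 → go left; 19 > 8 → go right; 19 > 16 → go right. Place as right child of 16.
Insert 29: 29 < 55 → go left; 29 < 48 → go left; 29 > 21 → go right; 29 > 27 → go right; 29 < 39 → go left. Place as left child of 39.

1 19 29 61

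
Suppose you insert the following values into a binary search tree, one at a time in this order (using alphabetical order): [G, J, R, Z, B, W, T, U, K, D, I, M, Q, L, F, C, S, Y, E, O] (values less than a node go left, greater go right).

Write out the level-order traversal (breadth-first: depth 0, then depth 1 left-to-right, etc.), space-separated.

Resulting structure (node: left, right):
  G: L=B, R=J
  J: L=I, R=R
  R: L=K, R=Z
  Z: L=W, R=–
  B: L=–, R=D
  W: L=T, R=Y
  T: L=S, R=U
  U: L=–, R=–
  K: L=–, R=M
  D: L=C, R=F
  I: L=–, R=–
  M: L=L, R=Q
  Q: L=O, R=–
  L: L=–, R=–
  F: L=E, R=–
  C: L=–, R=–
  S: L=–, R=–
  Y: L=–, R=–
  E: L=–, R=–
  O: L=–, R=–

G B J D I R C F K Z E M W L Q T Y O S U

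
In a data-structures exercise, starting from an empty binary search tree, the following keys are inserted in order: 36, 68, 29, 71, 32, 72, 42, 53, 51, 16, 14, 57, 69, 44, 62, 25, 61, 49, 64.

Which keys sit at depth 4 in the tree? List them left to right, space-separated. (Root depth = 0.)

Insert 36: tree is empty, so 36 becomes the root.
Insert 68: 68 > 36 → go right. Place as right child of 36.
Insert 29: 29 < 36 → go left. Place as left child of 36.
Insert 71: 71 > 36 → go right; 71 > 68 → go right. Place as right child of 68.
Insert 32: 32 < 36 → go left; 32 > 29 → go right. Place as right child of 29.
Insert 72: 72 > 36 → go right; 72 > 68 → go right; 72 > 71 → go right. Place as right child of 71.
Insert 42: 42 > 36 → go right; 42 < 68 → go left. Place as left child of 68.
Insert 53: 53 > 36 → go right; 53 < 68 → go left; 53 > 42 → go right. Place as right child of 42.
Insert 51: 51 > 36 → go right; 51 < 68 → go left; 51 > 42 → go right; 51 < 53 → go left. Place as left child of 53.
Insert 16: 16 < 36 → go left; 16 < 29 → go left. Place as left child of 29.
Insert 14: 14 < 36 → go left; 14 < 29 → go left; 14 < 16 → go left. Place as left child of 16.
Insert 57: 57 > 36 → go right; 57 < 68 → go left; 57 > 42 → go right; 57 > 53 → go right. Place as right child of 53.
Insert 69: 69 > 36 → go right; 69 > 68 → go right; 69 < 71 → go left. Place as left child of 71.
Insert 44: 44 > 36 → go right; 44 < 68 → go left; 44 > 42 → go right; 44 < 53 → go left; 44 < 51 → go left. Place as left child of 51.
Insert 62: 62 > 36 → go right; 62 < 68 → go left; 62 > 42 → go right; 62 > 53 → go right; 62 > 57 → go right. Place as right child of 57.
Insert 25: 25 < 36 → go left; 25 < 29 → go left; 25 > 16 → go right. Place as right child of 16.
Insert 61: 61 > 36 → go right; 61 < 68 → go left; 61 > 42 → go right; 61 > 53 → go right; 61 > 57 → go right; 61 < 62 → go left. Place as left child of 62.
Insert 49: 49 > 36 → go right; 49 < 68 → go left; 49 > 42 → go right; 49 < 53 → go left; 49 < 51 → go left; 49 > 44 → go right. Place as right child of 44.
Insert 64: 64 > 36 → go right; 64 < 68 → go left; 64 > 42 → go right; 64 > 53 → go right; 64 > 57 → go right; 64 > 62 → go right. Place as right child of 62.

51 57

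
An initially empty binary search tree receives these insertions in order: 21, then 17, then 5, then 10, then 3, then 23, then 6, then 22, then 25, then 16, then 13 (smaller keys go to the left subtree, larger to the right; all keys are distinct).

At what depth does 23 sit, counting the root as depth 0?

Resulting structure (node: left, right):
  21: L=17, R=23
  17: L=5, R=–
  5: L=3, R=10
  10: L=6, R=16
  3: L=–, R=–
  23: L=22, R=25
  6: L=–, R=–
  22: L=–, R=–
  25: L=–, R=–
  16: L=13, R=–
  13: L=–, R=–

Path to 23: 21 → 23, which is 1 edge.

1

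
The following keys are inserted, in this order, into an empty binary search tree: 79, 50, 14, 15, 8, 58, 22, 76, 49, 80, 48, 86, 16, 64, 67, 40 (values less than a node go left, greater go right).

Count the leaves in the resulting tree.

5

79: root
50: left child of 79 (depth 1)
14: left child of 50 (depth 2)
15: right child of 14 (depth 3)
8: left child of 14 (depth 3)
58: right child of 50 (depth 2)
22: right child of 15 (depth 4)
76: right child of 58 (depth 3)
49: right child of 22 (depth 5)
80: right child of 79 (depth 1)
48: left child of 49 (depth 6)
86: right child of 80 (depth 2)
16: left child of 22 (depth 5)
64: left child of 76 (depth 4)
67: right child of 64 (depth 5)
40: left child of 48 (depth 7)

Leaves: 8, 16, 40, 67, 86 — 5 in total.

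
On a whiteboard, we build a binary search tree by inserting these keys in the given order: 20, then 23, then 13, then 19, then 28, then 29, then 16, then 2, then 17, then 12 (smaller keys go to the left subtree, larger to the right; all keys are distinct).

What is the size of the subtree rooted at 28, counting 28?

Insert 20: tree is empty, so 20 becomes the root.
Insert 23: 23 > 20 → go right. Place as right child of 20.
Insert 13: 13 < 20 → go left. Place as left child of 20.
Insert 19: 19 < 20 → go left; 19 > 13 → go right. Place as right child of 13.
Insert 28: 28 > 20 → go right; 28 > 23 → go right. Place as right child of 23.
Insert 29: 29 > 20 → go right; 29 > 23 → go right; 29 > 28 → go right. Place as right child of 28.
Insert 16: 16 < 20 → go left; 16 > 13 → go right; 16 < 19 → go left. Place as left child of 19.
Insert 2: 2 < 20 → go left; 2 < 13 → go left. Place as left child of 13.
Insert 17: 17 < 20 → go left; 17 > 13 → go right; 17 < 19 → go left; 17 > 16 → go right. Place as right child of 16.
Insert 12: 12 < 20 → go left; 12 < 13 → go left; 12 > 2 → go right. Place as right child of 2.

Subtree rooted at 28 contains: 28, 29 — 2 nodes.

2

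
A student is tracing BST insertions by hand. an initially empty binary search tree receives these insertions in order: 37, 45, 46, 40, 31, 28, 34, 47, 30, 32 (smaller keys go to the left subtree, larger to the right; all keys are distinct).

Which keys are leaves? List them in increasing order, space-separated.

Resulting structure (node: left, right):
  37: L=31, R=45
  45: L=40, R=46
  46: L=–, R=47
  40: L=–, R=–
  31: L=28, R=34
  28: L=–, R=30
  34: L=32, R=–
  47: L=–, R=–
  30: L=–, R=–
  32: L=–, R=–

30 32 40 47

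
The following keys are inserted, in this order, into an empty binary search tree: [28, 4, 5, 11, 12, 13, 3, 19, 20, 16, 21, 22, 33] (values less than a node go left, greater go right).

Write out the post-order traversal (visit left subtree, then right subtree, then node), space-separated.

28: root
4: left child of 28 (depth 1)
5: right child of 4 (depth 2)
11: right child of 5 (depth 3)
12: right child of 11 (depth 4)
13: right child of 12 (depth 5)
3: left child of 4 (depth 2)
19: right child of 13 (depth 6)
20: right child of 19 (depth 7)
16: left child of 19 (depth 7)
21: right child of 20 (depth 8)
22: right child of 21 (depth 9)
33: right child of 28 (depth 1)

3 16 22 21 20 19 13 12 11 5 4 33 28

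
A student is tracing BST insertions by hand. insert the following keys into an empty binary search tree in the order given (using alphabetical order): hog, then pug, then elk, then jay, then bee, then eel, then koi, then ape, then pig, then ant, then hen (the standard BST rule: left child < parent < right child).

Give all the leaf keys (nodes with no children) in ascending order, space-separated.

ant eel hen pig

hog: root
pug: right child of hog (depth 1)
elk: left child of hog (depth 1)
jay: left child of pug (depth 2)
bee: left child of elk (depth 2)
eel: right child of bee (depth 3)
koi: right child of jay (depth 3)
ape: left child of bee (depth 3)
pig: right child of koi (depth 4)
ant: left child of ape (depth 4)
hen: right child of elk (depth 2)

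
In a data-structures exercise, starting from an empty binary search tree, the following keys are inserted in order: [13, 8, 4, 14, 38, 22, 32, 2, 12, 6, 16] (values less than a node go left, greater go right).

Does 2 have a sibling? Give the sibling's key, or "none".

Insert 13: tree is empty, so 13 becomes the root.
Insert 8: 8 < 13 → go left. Place as left child of 13.
Insert 4: 4 < 13 → go left; 4 < 8 → go left. Place as left child of 8.
Insert 14: 14 > 13 → go right. Place as right child of 13.
Insert 38: 38 > 13 → go right; 38 > 14 → go right. Place as right child of 14.
Insert 22: 22 > 13 → go right; 22 > 14 → go right; 22 < 38 → go left. Place as left child of 38.
Insert 32: 32 > 13 → go right; 32 > 14 → go right; 32 < 38 → go left; 32 > 22 → go right. Place as right child of 22.
Insert 2: 2 < 13 → go left; 2 < 8 → go left; 2 < 4 → go left. Place as left child of 4.
Insert 12: 12 < 13 → go left; 12 > 8 → go right. Place as right child of 8.
Insert 6: 6 < 13 → go left; 6 < 8 → go left; 6 > 4 → go right. Place as right child of 4.
Insert 16: 16 > 13 → go right; 16 > 14 → go right; 16 < 38 → go left; 16 < 22 → go left. Place as left child of 22.

2's parent is 4; the other child of 4 is 6.

6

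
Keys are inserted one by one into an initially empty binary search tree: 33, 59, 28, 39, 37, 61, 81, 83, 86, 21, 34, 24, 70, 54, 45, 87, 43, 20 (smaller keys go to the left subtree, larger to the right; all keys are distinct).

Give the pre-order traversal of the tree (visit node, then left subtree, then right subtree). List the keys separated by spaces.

Insert 33: tree is empty, so 33 becomes the root.
Insert 59: 59 > 33 → go right. Place as right child of 33.
Insert 28: 28 < 33 → go left. Place as left child of 33.
Insert 39: 39 > 33 → go right; 39 < 59 → go left. Place as left child of 59.
Insert 37: 37 > 33 → go right; 37 < 59 → go left; 37 < 39 → go left. Place as left child of 39.
Insert 61: 61 > 33 → go right; 61 > 59 → go right. Place as right child of 59.
Insert 81: 81 > 33 → go right; 81 > 59 → go right; 81 > 61 → go right. Place as right child of 61.
Insert 83: 83 > 33 → go right; 83 > 59 → go right; 83 > 61 → go right; 83 > 81 → go right. Place as right child of 81.
Insert 86: 86 > 33 → go right; 86 > 59 → go right; 86 > 61 → go right; 86 > 81 → go right; 86 > 83 → go right. Place as right child of 83.
Insert 21: 21 < 33 → go left; 21 < 28 → go left. Place as left child of 28.
Insert 34: 34 > 33 → go right; 34 < 59 → go left; 34 < 39 → go left; 34 < 37 → go left. Place as left child of 37.
Insert 24: 24 < 33 → go left; 24 < 28 → go left; 24 > 21 → go right. Place as right child of 21.
Insert 70: 70 > 33 → go right; 70 > 59 → go right; 70 > 61 → go right; 70 < 81 → go left. Place as left child of 81.
Insert 54: 54 > 33 → go right; 54 < 59 → go left; 54 > 39 → go right. Place as right child of 39.
Insert 45: 45 > 33 → go right; 45 < 59 → go left; 45 > 39 → go right; 45 < 54 → go left. Place as left child of 54.
Insert 87: 87 > 33 → go right; 87 > 59 → go right; 87 > 61 → go right; 87 > 81 → go right; 87 > 83 → go right; 87 > 86 → go right. Place as right child of 86.
Insert 43: 43 > 33 → go right; 43 < 59 → go left; 43 > 39 → go right; 43 < 54 → go left; 43 < 45 → go left. Place as left child of 45.
Insert 20: 20 < 33 → go left; 20 < 28 → go left; 20 < 21 → go left. Place as left child of 21.

33 28 21 20 24 59 39 37 34 54 45 43 61 81 70 83 86 87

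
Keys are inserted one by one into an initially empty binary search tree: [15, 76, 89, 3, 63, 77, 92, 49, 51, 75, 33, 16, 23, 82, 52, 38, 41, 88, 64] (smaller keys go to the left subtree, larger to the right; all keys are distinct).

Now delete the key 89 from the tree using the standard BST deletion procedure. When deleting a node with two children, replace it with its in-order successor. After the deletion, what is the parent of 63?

Insert 15: tree is empty, so 15 becomes the root.
Insert 76: 76 > 15 → go right. Place as right child of 15.
Insert 89: 89 > 15 → go right; 89 > 76 → go right. Place as right child of 76.
Insert 3: 3 < 15 → go left. Place as left child of 15.
Insert 63: 63 > 15 → go right; 63 < 76 → go left. Place as left child of 76.
Insert 77: 77 > 15 → go right; 77 > 76 → go right; 77 < 89 → go left. Place as left child of 89.
Insert 92: 92 > 15 → go right; 92 > 76 → go right; 92 > 89 → go right. Place as right child of 89.
Insert 49: 49 > 15 → go right; 49 < 76 → go left; 49 < 63 → go left. Place as left child of 63.
Insert 51: 51 > 15 → go right; 51 < 76 → go left; 51 < 63 → go left; 51 > 49 → go right. Place as right child of 49.
Insert 75: 75 > 15 → go right; 75 < 76 → go left; 75 > 63 → go right. Place as right child of 63.
Insert 33: 33 > 15 → go right; 33 < 76 → go left; 33 < 63 → go left; 33 < 49 → go left. Place as left child of 49.
Insert 16: 16 > 15 → go right; 16 < 76 → go left; 16 < 63 → go left; 16 < 49 → go left; 16 < 33 → go left. Place as left child of 33.
Insert 23: 23 > 15 → go right; 23 < 76 → go left; 23 < 63 → go left; 23 < 49 → go left; 23 < 33 → go left; 23 > 16 → go right. Place as right child of 16.
Insert 82: 82 > 15 → go right; 82 > 76 → go right; 82 < 89 → go left; 82 > 77 → go right. Place as right child of 77.
Insert 52: 52 > 15 → go right; 52 < 76 → go left; 52 < 63 → go left; 52 > 49 → go right; 52 > 51 → go right. Place as right child of 51.
Insert 38: 38 > 15 → go right; 38 < 76 → go left; 38 < 63 → go left; 38 < 49 → go left; 38 > 33 → go right. Place as right child of 33.
Insert 41: 41 > 15 → go right; 41 < 76 → go left; 41 < 63 → go left; 41 < 49 → go left; 41 > 33 → go right; 41 > 38 → go right. Place as right child of 38.
Insert 88: 88 > 15 → go right; 88 > 76 → go right; 88 < 89 → go left; 88 > 77 → go right; 88 > 82 → go right. Place as right child of 82.
Insert 64: 64 > 15 → go right; 64 < 76 → go left; 64 > 63 → go right; 64 < 75 → go left. Place as left child of 75.

Delete 89 (two children — replace with in-order successor).
After deletion, 63's parent is 76.

76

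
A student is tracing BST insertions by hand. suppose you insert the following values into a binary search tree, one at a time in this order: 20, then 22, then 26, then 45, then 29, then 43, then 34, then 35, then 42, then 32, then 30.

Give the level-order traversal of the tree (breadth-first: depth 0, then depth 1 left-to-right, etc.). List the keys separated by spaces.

Insert 20: tree is empty, so 20 becomes the root.
Insert 22: 22 > 20 → go right. Place as right child of 20.
Insert 26: 26 > 20 → go right; 26 > 22 → go right. Place as right child of 22.
Insert 45: 45 > 20 → go right; 45 > 22 → go right; 45 > 26 → go right. Place as right child of 26.
Insert 29: 29 > 20 → go right; 29 > 22 → go right; 29 > 26 → go right; 29 < 45 → go left. Place as left child of 45.
Insert 43: 43 > 20 → go right; 43 > 22 → go right; 43 > 26 → go right; 43 < 45 → go left; 43 > 29 → go right. Place as right child of 29.
Insert 34: 34 > 20 → go right; 34 > 22 → go right; 34 > 26 → go right; 34 < 45 → go left; 34 > 29 → go right; 34 < 43 → go left. Place as left child of 43.
Insert 35: 35 > 20 → go right; 35 > 22 → go right; 35 > 26 → go right; 35 < 45 → go left; 35 > 29 → go right; 35 < 43 → go left; 35 > 34 → go right. Place as right child of 34.
Insert 42: 42 > 20 → go right; 42 > 22 → go right; 42 > 26 → go right; 42 < 45 → go left; 42 > 29 → go right; 42 < 43 → go left; 42 > 34 → go right; 42 > 35 → go right. Place as right child of 35.
Insert 32: 32 > 20 → go right; 32 > 22 → go right; 32 > 26 → go right; 32 < 45 → go left; 32 > 29 → go right; 32 < 43 → go left; 32 < 34 → go left. Place as left child of 34.
Insert 30: 30 > 20 → go right; 30 > 22 → go right; 30 > 26 → go right; 30 < 45 → go left; 30 > 29 → go right; 30 < 43 → go left; 30 < 34 → go left; 30 < 32 → go left. Place as left child of 32.

20 22 26 45 29 43 34 32 35 30 42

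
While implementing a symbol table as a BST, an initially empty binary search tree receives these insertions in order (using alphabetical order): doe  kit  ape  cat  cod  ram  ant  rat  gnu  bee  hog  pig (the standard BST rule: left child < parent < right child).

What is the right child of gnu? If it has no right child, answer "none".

Insert doe: tree is empty, so doe becomes the root.
Insert kit: kit > doe → go right. Place as right child of doe.
Insert ape: ape < doe → go left. Place as left child of doe.
Insert cat: cat < doe → go left; cat > ape → go right. Place as right child of ape.
Insert cod: cod < doe → go left; cod > ape → go right; cod > cat → go right. Place as right child of cat.
Insert ram: ram > doe → go right; ram > kit → go right. Place as right child of kit.
Insert ant: ant < doe → go left; ant < ape → go left. Place as left child of ape.
Insert rat: rat > doe → go right; rat > kit → go right; rat > ram → go right. Place as right child of ram.
Insert gnu: gnu > doe → go right; gnu < kit → go left. Place as left child of kit.
Insert bee: bee < doe → go left; bee > ape → go right; bee < cat → go left. Place as left child of cat.
Insert hog: hog > doe → go right; hog < kit → go left; hog > gnu → go right. Place as right child of gnu.
Insert pig: pig > doe → go right; pig > kit → go right; pig < ram → go left. Place as left child of ram.

hog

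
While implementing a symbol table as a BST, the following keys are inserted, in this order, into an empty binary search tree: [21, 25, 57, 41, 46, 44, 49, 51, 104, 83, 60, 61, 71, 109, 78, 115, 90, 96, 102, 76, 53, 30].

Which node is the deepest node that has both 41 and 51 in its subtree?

Insert 21: tree is empty, so 21 becomes the root.
Insert 25: 25 > 21 → go right. Place as right child of 21.
Insert 57: 57 > 21 → go right; 57 > 25 → go right. Place as right child of 25.
Insert 41: 41 > 21 → go right; 41 > 25 → go right; 41 < 57 → go left. Place as left child of 57.
Insert 46: 46 > 21 → go right; 46 > 25 → go right; 46 < 57 → go left; 46 > 41 → go right. Place as right child of 41.
Insert 44: 44 > 21 → go right; 44 > 25 → go right; 44 < 57 → go left; 44 > 41 → go right; 44 < 46 → go left. Place as left child of 46.
Insert 49: 49 > 21 → go right; 49 > 25 → go right; 49 < 57 → go left; 49 > 41 → go right; 49 > 46 → go right. Place as right child of 46.
Insert 51: 51 > 21 → go right; 51 > 25 → go right; 51 < 57 → go left; 51 > 41 → go right; 51 > 46 → go right; 51 > 49 → go right. Place as right child of 49.
Insert 104: 104 > 21 → go right; 104 > 25 → go right; 104 > 57 → go right. Place as right child of 57.
Insert 83: 83 > 21 → go right; 83 > 25 → go right; 83 > 57 → go right; 83 < 104 → go left. Place as left child of 104.
Insert 60: 60 > 21 → go right; 60 > 25 → go right; 60 > 57 → go right; 60 < 104 → go left; 60 < 83 → go left. Place as left child of 83.
Insert 61: 61 > 21 → go right; 61 > 25 → go right; 61 > 57 → go right; 61 < 104 → go left; 61 < 83 → go left; 61 > 60 → go right. Place as right child of 60.
Insert 71: 71 > 21 → go right; 71 > 25 → go right; 71 > 57 → go right; 71 < 104 → go left; 71 < 83 → go left; 71 > 60 → go right; 71 > 61 → go right. Place as right child of 61.
Insert 109: 109 > 21 → go right; 109 > 25 → go right; 109 > 57 → go right; 109 > 104 → go right. Place as right child of 104.
Insert 78: 78 > 21 → go right; 78 > 25 → go right; 78 > 57 → go right; 78 < 104 → go left; 78 < 83 → go left; 78 > 60 → go right; 78 > 61 → go right; 78 > 71 → go right. Place as right child of 71.
Insert 115: 115 > 21 → go right; 115 > 25 → go right; 115 > 57 → go right; 115 > 104 → go right; 115 > 109 → go right. Place as right child of 109.
Insert 90: 90 > 21 → go right; 90 > 25 → go right; 90 > 57 → go right; 90 < 104 → go left; 90 > 83 → go right. Place as right child of 83.
Insert 96: 96 > 21 → go right; 96 > 25 → go right; 96 > 57 → go right; 96 < 104 → go left; 96 > 83 → go right; 96 > 90 → go right. Place as right child of 90.
Insert 102: 102 > 21 → go right; 102 > 25 → go right; 102 > 57 → go right; 102 < 104 → go left; 102 > 83 → go right; 102 > 90 → go right; 102 > 96 → go right. Place as right child of 96.
Insert 76: 76 > 21 → go right; 76 > 25 → go right; 76 > 57 → go right; 76 < 104 → go left; 76 < 83 → go left; 76 > 60 → go right; 76 > 61 → go right; 76 > 71 → go right; 76 < 78 → go left. Place as left child of 78.
Insert 53: 53 > 21 → go right; 53 > 25 → go right; 53 < 57 → go left; 53 > 41 → go right; 53 > 46 → go right; 53 > 49 → go right; 53 > 51 → go right. Place as right child of 51.
Insert 30: 30 > 21 → go right; 30 > 25 → go right; 30 < 57 → go left; 30 < 41 → go left. Place as left child of 41.

Path to 41: 21 → 25 → 57 → 41
Path to 51: 21 → 25 → 57 → 41 → 46 → 49 → 51
41 lies on both paths and is an ancestor of the other node.

41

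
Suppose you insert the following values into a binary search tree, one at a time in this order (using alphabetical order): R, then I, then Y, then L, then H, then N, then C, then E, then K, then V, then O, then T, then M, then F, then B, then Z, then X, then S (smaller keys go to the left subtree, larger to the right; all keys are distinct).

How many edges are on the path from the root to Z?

2

R: root
I: left child of R (depth 1)
Y: right child of R (depth 1)
L: right child of I (depth 2)
H: left child of I (depth 2)
N: right child of L (depth 3)
C: left child of H (depth 3)
E: right child of C (depth 4)
K: left child of L (depth 3)
V: left child of Y (depth 2)
O: right child of N (depth 4)
T: left child of V (depth 3)
M: left child of N (depth 4)
F: right child of E (depth 5)
B: left child of C (depth 4)
Z: right child of Y (depth 2)
X: right child of V (depth 3)
S: left child of T (depth 4)

Path to Z: R → Y → Z, which is 2 edges.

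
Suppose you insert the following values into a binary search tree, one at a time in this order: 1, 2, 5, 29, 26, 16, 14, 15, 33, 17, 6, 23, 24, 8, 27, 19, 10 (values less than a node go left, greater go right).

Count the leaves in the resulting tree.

Insert 1: tree is empty, so 1 becomes the root.
Insert 2: 2 > 1 → go right. Place as right child of 1.
Insert 5: 5 > 1 → go right; 5 > 2 → go right. Place as right child of 2.
Insert 29: 29 > 1 → go right; 29 > 2 → go right; 29 > 5 → go right. Place as right child of 5.
Insert 26: 26 > 1 → go right; 26 > 2 → go right; 26 > 5 → go right; 26 < 29 → go left. Place as left child of 29.
Insert 16: 16 > 1 → go right; 16 > 2 → go right; 16 > 5 → go right; 16 < 29 → go left; 16 < 26 → go left. Place as left child of 26.
Insert 14: 14 > 1 → go right; 14 > 2 → go right; 14 > 5 → go right; 14 < 29 → go left; 14 < 26 → go left; 14 < 16 → go left. Place as left child of 16.
Insert 15: 15 > 1 → go right; 15 > 2 → go right; 15 > 5 → go right; 15 < 29 → go left; 15 < 26 → go left; 15 < 16 → go left; 15 > 14 → go right. Place as right child of 14.
Insert 33: 33 > 1 → go right; 33 > 2 → go right; 33 > 5 → go right; 33 > 29 → go right. Place as right child of 29.
Insert 17: 17 > 1 → go right; 17 > 2 → go right; 17 > 5 → go right; 17 < 29 → go left; 17 < 26 → go left; 17 > 16 → go right. Place as right child of 16.
Insert 6: 6 > 1 → go right; 6 > 2 → go right; 6 > 5 → go right; 6 < 29 → go left; 6 < 26 → go left; 6 < 16 → go left; 6 < 14 → go left. Place as left child of 14.
Insert 23: 23 > 1 → go right; 23 > 2 → go right; 23 > 5 → go right; 23 < 29 → go left; 23 < 26 → go left; 23 > 16 → go right; 23 > 17 → go right. Place as right child of 17.
Insert 24: 24 > 1 → go right; 24 > 2 → go right; 24 > 5 → go right; 24 < 29 → go left; 24 < 26 → go left; 24 > 16 → go right; 24 > 17 → go right; 24 > 23 → go right. Place as right child of 23.
Insert 8: 8 > 1 → go right; 8 > 2 → go right; 8 > 5 → go right; 8 < 29 → go left; 8 < 26 → go left; 8 < 16 → go left; 8 < 14 → go left; 8 > 6 → go right. Place as right child of 6.
Insert 27: 27 > 1 → go right; 27 > 2 → go right; 27 > 5 → go right; 27 < 29 → go left; 27 > 26 → go right. Place as right child of 26.
Insert 19: 19 > 1 → go right; 19 > 2 → go right; 19 > 5 → go right; 19 < 29 → go left; 19 < 26 → go left; 19 > 16 → go right; 19 > 17 → go right; 19 < 23 → go left. Place as left child of 23.
Insert 10: 10 > 1 → go right; 10 > 2 → go right; 10 > 5 → go right; 10 < 29 → go left; 10 < 26 → go left; 10 < 16 → go left; 10 < 14 → go left; 10 > 6 → go right; 10 > 8 → go right. Place as right child of 8.

Leaves: 10, 15, 19, 24, 27, 33 — 6 in total.

6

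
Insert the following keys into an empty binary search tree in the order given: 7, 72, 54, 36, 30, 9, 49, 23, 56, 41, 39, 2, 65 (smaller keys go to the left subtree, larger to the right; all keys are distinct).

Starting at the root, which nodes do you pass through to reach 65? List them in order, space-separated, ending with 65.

Insert 7: tree is empty, so 7 becomes the root.
Insert 72: 72 > 7 → go right. Place as right child of 7.
Insert 54: 54 > 7 → go right; 54 < 72 → go left. Place as left child of 72.
Insert 36: 36 > 7 → go right; 36 < 72 → go left; 36 < 54 → go left. Place as left child of 54.
Insert 30: 30 > 7 → go right; 30 < 72 → go left; 30 < 54 → go left; 30 < 36 → go left. Place as left child of 36.
Insert 9: 9 > 7 → go right; 9 < 72 → go left; 9 < 54 → go left; 9 < 36 → go left; 9 < 30 → go left. Place as left child of 30.
Insert 49: 49 > 7 → go right; 49 < 72 → go left; 49 < 54 → go left; 49 > 36 → go right. Place as right child of 36.
Insert 23: 23 > 7 → go right; 23 < 72 → go left; 23 < 54 → go left; 23 < 36 → go left; 23 < 30 → go left; 23 > 9 → go right. Place as right child of 9.
Insert 56: 56 > 7 → go right; 56 < 72 → go left; 56 > 54 → go right. Place as right child of 54.
Insert 41: 41 > 7 → go right; 41 < 72 → go left; 41 < 54 → go left; 41 > 36 → go right; 41 < 49 → go left. Place as left child of 49.
Insert 39: 39 > 7 → go right; 39 < 72 → go left; 39 < 54 → go left; 39 > 36 → go right; 39 < 49 → go left; 39 < 41 → go left. Place as left child of 41.
Insert 2: 2 < 7 → go left. Place as left child of 7.
Insert 65: 65 > 7 → go right; 65 < 72 → go left; 65 > 54 → go right; 65 > 56 → go right. Place as right child of 56.

7 72 54 56 65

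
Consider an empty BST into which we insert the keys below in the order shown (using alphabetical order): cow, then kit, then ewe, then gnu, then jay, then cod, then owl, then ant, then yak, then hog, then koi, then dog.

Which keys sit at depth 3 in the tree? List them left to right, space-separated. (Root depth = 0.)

cow: root
kit: right child of cow (depth 1)
ewe: left child of kit (depth 2)
gnu: right child of ewe (depth 3)
jay: right child of gnu (depth 4)
cod: left child of cow (depth 1)
owl: right child of kit (depth 2)
ant: left child of cod (depth 2)
yak: right child of owl (depth 3)
hog: left child of jay (depth 5)
koi: left child of owl (depth 3)
dog: left child of ewe (depth 3)

dog gnu koi yak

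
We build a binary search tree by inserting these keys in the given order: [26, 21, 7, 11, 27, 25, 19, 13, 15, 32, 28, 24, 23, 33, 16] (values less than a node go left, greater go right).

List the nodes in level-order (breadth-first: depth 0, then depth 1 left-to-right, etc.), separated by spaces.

Resulting structure (node: left, right):
  26: L=21, R=27
  21: L=7, R=25
  7: L=–, R=11
  11: L=–, R=19
  27: L=–, R=32
  25: L=24, R=–
  19: L=13, R=–
  13: L=–, R=15
  15: L=–, R=16
  32: L=28, R=33
  28: L=–, R=–
  24: L=23, R=–
  23: L=–, R=–
  33: L=–, R=–
  16: L=–, R=–

26 21 27 7 25 32 11 24 28 33 19 23 13 15 16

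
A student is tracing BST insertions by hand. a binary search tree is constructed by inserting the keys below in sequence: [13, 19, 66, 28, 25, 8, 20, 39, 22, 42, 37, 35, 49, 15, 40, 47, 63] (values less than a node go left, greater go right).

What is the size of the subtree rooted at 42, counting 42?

13: root
19: right child of 13 (depth 1)
66: right child of 19 (depth 2)
28: left child of 66 (depth 3)
25: left child of 28 (depth 4)
8: left child of 13 (depth 1)
20: left child of 25 (depth 5)
39: right child of 28 (depth 4)
22: right child of 20 (depth 6)
42: right child of 39 (depth 5)
37: left child of 39 (depth 5)
35: left child of 37 (depth 6)
49: right child of 42 (depth 6)
15: left child of 19 (depth 2)
40: left child of 42 (depth 6)
47: left child of 49 (depth 7)
63: right child of 49 (depth 7)

Subtree rooted at 42 contains: 42, 40, 49, 47, 63 — 5 nodes.

5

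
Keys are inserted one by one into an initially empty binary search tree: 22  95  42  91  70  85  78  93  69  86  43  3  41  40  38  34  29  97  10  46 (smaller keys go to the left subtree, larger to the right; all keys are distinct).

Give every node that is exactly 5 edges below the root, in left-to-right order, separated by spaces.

Insert 22: tree is empty, so 22 becomes the root.
Insert 95: 95 > 22 → go right. Place as right child of 22.
Insert 42: 42 > 22 → go right; 42 < 95 → go left. Place as left child of 95.
Insert 91: 91 > 22 → go right; 91 < 95 → go left; 91 > 42 → go right. Place as right child of 42.
Insert 70: 70 > 22 → go right; 70 < 95 → go left; 70 > 42 → go right; 70 < 91 → go left. Place as left child of 91.
Insert 85: 85 > 22 → go right; 85 < 95 → go left; 85 > 42 → go right; 85 < 91 → go left; 85 > 70 → go right. Place as right child of 70.
Insert 78: 78 > 22 → go right; 78 < 95 → go left; 78 > 42 → go right; 78 < 91 → go left; 78 > 70 → go right; 78 < 85 → go left. Place as left child of 85.
Insert 93: 93 > 22 → go right; 93 < 95 → go left; 93 > 42 → go right; 93 > 91 → go right. Place as right child of 91.
Insert 69: 69 > 22 → go right; 69 < 95 → go left; 69 > 42 → go right; 69 < 91 → go left; 69 < 70 → go left. Place as left child of 70.
Insert 86: 86 > 22 → go right; 86 < 95 → go left; 86 > 42 → go right; 86 < 91 → go left; 86 > 70 → go right; 86 > 85 → go right. Place as right child of 85.
Insert 43: 43 > 22 → go right; 43 < 95 → go left; 43 > 42 → go right; 43 < 91 → go left; 43 < 70 → go left; 43 < 69 → go left. Place as left child of 69.
Insert 3: 3 < 22 → go left. Place as left child of 22.
Insert 41: 41 > 22 → go right; 41 < 95 → go left; 41 < 42 → go left. Place as left child of 42.
Insert 40: 40 > 22 → go right; 40 < 95 → go left; 40 < 42 → go left; 40 < 41 → go left. Place as left child of 41.
Insert 38: 38 > 22 → go right; 38 < 95 → go left; 38 < 42 → go left; 38 < 41 → go left; 38 < 40 → go left. Place as left child of 40.
Insert 34: 34 > 22 → go right; 34 < 95 → go left; 34 < 42 → go left; 34 < 41 → go left; 34 < 40 → go left; 34 < 38 → go left. Place as left child of 38.
Insert 29: 29 > 22 → go right; 29 < 95 → go left; 29 < 42 → go left; 29 < 41 → go left; 29 < 40 → go left; 29 < 38 → go left; 29 < 34 → go left. Place as left child of 34.
Insert 97: 97 > 22 → go right; 97 > 95 → go right. Place as right child of 95.
Insert 10: 10 < 22 → go left; 10 > 3 → go right. Place as right child of 3.
Insert 46: 46 > 22 → go right; 46 < 95 → go left; 46 > 42 → go right; 46 < 91 → go left; 46 < 70 → go left; 46 < 69 → go left; 46 > 43 → go right. Place as right child of 43.

38 69 85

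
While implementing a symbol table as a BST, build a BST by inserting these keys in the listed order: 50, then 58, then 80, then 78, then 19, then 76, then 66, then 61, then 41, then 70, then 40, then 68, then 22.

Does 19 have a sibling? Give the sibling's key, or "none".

58

Insert 50: tree is empty, so 50 becomes the root.
Insert 58: 58 > 50 → go right. Place as right child of 50.
Insert 80: 80 > 50 → go right; 80 > 58 → go right. Place as right child of 58.
Insert 78: 78 > 50 → go right; 78 > 58 → go right; 78 < 80 → go left. Place as left child of 80.
Insert 19: 19 < 50 → go left. Place as left child of 50.
Insert 76: 76 > 50 → go right; 76 > 58 → go right; 76 < 80 → go left; 76 < 78 → go left. Place as left child of 78.
Insert 66: 66 > 50 → go right; 66 > 58 → go right; 66 < 80 → go left; 66 < 78 → go left; 66 < 76 → go left. Place as left child of 76.
Insert 61: 61 > 50 → go right; 61 > 58 → go right; 61 < 80 → go left; 61 < 78 → go left; 61 < 76 → go left; 61 < 66 → go left. Place as left child of 66.
Insert 41: 41 < 50 → go left; 41 > 19 → go right. Place as right child of 19.
Insert 70: 70 > 50 → go right; 70 > 58 → go right; 70 < 80 → go left; 70 < 78 → go left; 70 < 76 → go left; 70 > 66 → go right. Place as right child of 66.
Insert 40: 40 < 50 → go left; 40 > 19 → go right; 40 < 41 → go left. Place as left child of 41.
Insert 68: 68 > 50 → go right; 68 > 58 → go right; 68 < 80 → go left; 68 < 78 → go left; 68 < 76 → go left; 68 > 66 → go right; 68 < 70 → go left. Place as left child of 70.
Insert 22: 22 < 50 → go left; 22 > 19 → go right; 22 < 41 → go left; 22 < 40 → go left. Place as left child of 40.

19's parent is 50; the other child of 50 is 58.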